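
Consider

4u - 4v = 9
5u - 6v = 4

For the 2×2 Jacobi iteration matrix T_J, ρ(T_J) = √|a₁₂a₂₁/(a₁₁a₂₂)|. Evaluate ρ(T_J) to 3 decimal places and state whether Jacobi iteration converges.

a₁₂a₂₁/(a₁₁a₂₂) = (-4)·(5) / ((4)·(-6)) = 0.833333
ρ = √|0.833333| = √0.833333 = 0.913
ρ < 1, so Jacobi converges

0.913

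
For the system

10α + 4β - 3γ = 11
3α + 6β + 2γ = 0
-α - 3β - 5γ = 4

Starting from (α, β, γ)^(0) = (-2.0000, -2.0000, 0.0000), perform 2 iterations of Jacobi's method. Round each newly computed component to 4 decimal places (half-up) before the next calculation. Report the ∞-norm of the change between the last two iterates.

2.5800

Iteration 1:
  α = (11 - (4)·-2.0000 - (-3)·0.0000) / (10) = 1.9000
  β = (0 - (3)·-2.0000 - (2)·0.0000) / (6) = 1.0000
  γ = (4 - (-1)·-2.0000 - (-3)·-2.0000) / (-5) = 0.8000
Iteration 2:
  α = (11 - (4)·1.0000 - (-3)·0.8000) / (10) = 0.9400
  β = (0 - (3)·1.9000 - (2)·0.8000) / (6) = -1.2167
  γ = (4 - (-1)·1.9000 - (-3)·1.0000) / (-5) = -1.7800
Change: (-0.9600, -2.2167, -2.5800) → max |·| = 2.5800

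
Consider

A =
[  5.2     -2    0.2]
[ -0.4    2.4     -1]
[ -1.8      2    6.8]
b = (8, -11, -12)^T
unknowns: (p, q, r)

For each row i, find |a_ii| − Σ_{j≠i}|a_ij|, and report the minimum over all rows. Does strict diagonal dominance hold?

row 1: |5.2| − (2+0.2) = 3
row 2: |2.4| − (0.4+1) = 1
row 3: |6.8| − (1.8+2) = 3
minimum over rows = 1 → strictly diagonally dominant (convergence guaranteed)

1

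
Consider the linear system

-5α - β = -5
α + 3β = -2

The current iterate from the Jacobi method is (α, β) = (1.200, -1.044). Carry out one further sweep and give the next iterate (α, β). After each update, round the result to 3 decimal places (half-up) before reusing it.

(1.209, -1.067)

One sweep:
  α = (-5 - (-1)·-1.044) / (-5) = 1.209
  β = (-2 - (1)·1.200) / (3) = -1.067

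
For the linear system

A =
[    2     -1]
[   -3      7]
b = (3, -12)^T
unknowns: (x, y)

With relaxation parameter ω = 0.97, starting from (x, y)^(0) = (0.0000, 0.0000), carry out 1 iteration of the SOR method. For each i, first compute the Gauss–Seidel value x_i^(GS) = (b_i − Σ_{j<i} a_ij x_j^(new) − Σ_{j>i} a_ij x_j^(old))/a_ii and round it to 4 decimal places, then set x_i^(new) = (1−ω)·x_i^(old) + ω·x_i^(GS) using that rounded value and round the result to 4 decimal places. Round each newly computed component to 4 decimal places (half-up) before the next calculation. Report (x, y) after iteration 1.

(1.4550, -1.0580)

Iteration 1:
  x: GS value = (3 - (-1)·0.0000) / (2) = 1.5000;  x ← (1−ω)·0.0000 + ω·1.5000 = 1.4550
  y: GS value = (-12 - (-3)·1.4550) / (7) = -1.0907;  y ← (1−ω)·0.0000 + ω·-1.0907 = -1.0580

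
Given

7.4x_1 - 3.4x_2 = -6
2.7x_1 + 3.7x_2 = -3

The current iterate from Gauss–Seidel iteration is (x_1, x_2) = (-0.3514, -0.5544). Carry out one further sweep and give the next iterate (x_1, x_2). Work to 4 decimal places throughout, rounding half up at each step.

(-1.0655, -0.0333)

One sweep:
  x_1 = (-6 - (-3.4)·-0.5544) / (7.4) = -1.0655
  x_2 = (-3 - (2.7)·-1.0655) / (3.7) = -0.0333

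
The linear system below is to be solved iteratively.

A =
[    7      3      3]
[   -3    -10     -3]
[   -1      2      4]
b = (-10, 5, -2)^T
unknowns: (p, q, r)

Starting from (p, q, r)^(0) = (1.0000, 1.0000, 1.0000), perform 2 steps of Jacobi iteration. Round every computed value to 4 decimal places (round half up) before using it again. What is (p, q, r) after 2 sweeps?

(-0.6357, 0.4107, -0.5214)

Iteration 1:
  p = (-10 - (3)·1.0000 - (3)·1.0000) / (7) = -2.2857
  q = (5 - (-3)·1.0000 - (-3)·1.0000) / (-10) = -1.1000
  r = (-2 - (-1)·1.0000 - (2)·1.0000) / (4) = -0.7500
Iteration 2:
  p = (-10 - (3)·-1.1000 - (3)·-0.7500) / (7) = -0.6357
  q = (5 - (-3)·-2.2857 - (-3)·-0.7500) / (-10) = 0.4107
  r = (-2 - (-1)·-2.2857 - (2)·-1.1000) / (4) = -0.5214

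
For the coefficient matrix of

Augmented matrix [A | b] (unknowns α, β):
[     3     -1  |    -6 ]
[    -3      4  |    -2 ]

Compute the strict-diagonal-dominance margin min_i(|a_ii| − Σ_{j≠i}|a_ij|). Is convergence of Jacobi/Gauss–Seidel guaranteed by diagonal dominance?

row 1: |3| − (1) = 2
row 2: |4| − (3) = 1
minimum over rows = 1 → strictly diagonally dominant (convergence guaranteed)

1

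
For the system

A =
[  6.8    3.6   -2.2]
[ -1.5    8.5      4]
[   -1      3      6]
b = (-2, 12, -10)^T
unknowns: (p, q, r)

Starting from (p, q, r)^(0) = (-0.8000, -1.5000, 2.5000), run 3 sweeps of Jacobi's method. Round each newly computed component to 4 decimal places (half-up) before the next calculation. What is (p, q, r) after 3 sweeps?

Iteration 1:
  p = (-2 - (3.6)·-1.5000 - (-2.2)·2.5000) / (6.8) = 1.3088
  q = (12 - (-1.5)·-0.8000 - (4)·2.5000) / (8.5) = 0.0941
  r = (-10 - (-1)·-0.8000 - (3)·-1.5000) / (6) = -1.0500
Iteration 2:
  p = (-2 - (3.6)·0.0941 - (-2.2)·-1.0500) / (6.8) = -0.6836
  q = (12 - (-1.5)·1.3088 - (4)·-1.0500) / (8.5) = 2.1368
  r = (-10 - (-1)·1.3088 - (3)·0.0941) / (6) = -1.4956
Iteration 3:
  p = (-2 - (3.6)·2.1368 - (-2.2)·-1.4956) / (6.8) = -1.9092
  q = (12 - (-1.5)·-0.6836 - (4)·-1.4956) / (8.5) = 1.9949
  r = (-10 - (-1)·-0.6836 - (3)·2.1368) / (6) = -2.8490

(-1.9092, 1.9949, -2.8490)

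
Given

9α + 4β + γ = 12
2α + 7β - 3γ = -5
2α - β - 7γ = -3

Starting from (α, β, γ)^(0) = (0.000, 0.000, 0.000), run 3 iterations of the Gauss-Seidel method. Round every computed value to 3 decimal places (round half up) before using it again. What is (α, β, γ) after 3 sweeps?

(1.570, -0.721, 0.980)

Iteration 1:
  α = (12 - (4)·0.000 - (1)·0.000) / (9) = 1.333
  β = (-5 - (2)·1.333 - (-3)·0.000) / (7) = -1.095
  γ = (-3 - (2)·1.333 - (-1)·-1.095) / (-7) = 0.966
Iteration 2:
  α = (12 - (4)·-1.095 - (1)·0.966) / (9) = 1.713
  β = (-5 - (2)·1.713 - (-3)·0.966) / (7) = -0.790
  γ = (-3 - (2)·1.713 - (-1)·-0.790) / (-7) = 1.031
Iteration 3:
  α = (12 - (4)·-0.790 - (1)·1.031) / (9) = 1.570
  β = (-5 - (2)·1.570 - (-3)·1.031) / (7) = -0.721
  γ = (-3 - (2)·1.570 - (-1)·-0.721) / (-7) = 0.980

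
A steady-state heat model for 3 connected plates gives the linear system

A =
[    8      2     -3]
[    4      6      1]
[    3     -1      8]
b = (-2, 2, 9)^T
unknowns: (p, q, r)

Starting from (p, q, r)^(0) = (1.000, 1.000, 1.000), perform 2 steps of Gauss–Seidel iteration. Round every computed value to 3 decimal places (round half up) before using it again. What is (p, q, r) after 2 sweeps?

Iteration 1:
  p = (-2 - (2)·1.000 - (-3)·1.000) / (8) = -0.125
  q = (2 - (4)·-0.125 - (1)·1.000) / (6) = 0.250
  r = (9 - (3)·-0.125 - (-1)·0.250) / (8) = 1.203
Iteration 2:
  p = (-2 - (2)·0.250 - (-3)·1.203) / (8) = 0.139
  q = (2 - (4)·0.139 - (1)·1.203) / (6) = 0.040
  r = (9 - (3)·0.139 - (-1)·0.040) / (8) = 1.078

(0.139, 0.040, 1.078)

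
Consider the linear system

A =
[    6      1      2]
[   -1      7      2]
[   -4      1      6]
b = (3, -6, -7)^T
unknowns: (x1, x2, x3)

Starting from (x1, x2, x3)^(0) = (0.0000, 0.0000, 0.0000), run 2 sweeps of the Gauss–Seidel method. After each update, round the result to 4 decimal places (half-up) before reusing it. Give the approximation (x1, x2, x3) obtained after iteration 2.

(0.8651, -0.5329, -0.5011)

Iteration 1:
  x1 = (3 - (1)·0.0000 - (2)·0.0000) / (6) = 0.5000
  x2 = (-6 - (-1)·0.5000 - (2)·0.0000) / (7) = -0.7857
  x3 = (-7 - (-4)·0.5000 - (1)·-0.7857) / (6) = -0.7024
Iteration 2:
  x1 = (3 - (1)·-0.7857 - (2)·-0.7024) / (6) = 0.8651
  x2 = (-6 - (-1)·0.8651 - (2)·-0.7024) / (7) = -0.5329
  x3 = (-7 - (-4)·0.8651 - (1)·-0.5329) / (6) = -0.5011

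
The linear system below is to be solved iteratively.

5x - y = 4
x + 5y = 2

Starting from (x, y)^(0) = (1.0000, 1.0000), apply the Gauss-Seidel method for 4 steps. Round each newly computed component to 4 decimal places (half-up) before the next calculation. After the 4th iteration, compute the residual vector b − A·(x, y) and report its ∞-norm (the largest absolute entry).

Iteration 1:
  x = (4 - (-1)·1.0000) / (5) = 1.0000
  y = (2 - (1)·1.0000) / (5) = 0.2000
Iteration 2:
  x = (4 - (-1)·0.2000) / (5) = 0.8400
  y = (2 - (1)·0.8400) / (5) = 0.2320
Iteration 3:
  x = (4 - (-1)·0.2320) / (5) = 0.8464
  y = (2 - (1)·0.8464) / (5) = 0.2307
Iteration 4:
  x = (4 - (-1)·0.2307) / (5) = 0.8461
  y = (2 - (1)·0.8461) / (5) = 0.2308
Residual b − A·x = (0.0003, -0.0001); ∞-norm = 0.0003

0.0003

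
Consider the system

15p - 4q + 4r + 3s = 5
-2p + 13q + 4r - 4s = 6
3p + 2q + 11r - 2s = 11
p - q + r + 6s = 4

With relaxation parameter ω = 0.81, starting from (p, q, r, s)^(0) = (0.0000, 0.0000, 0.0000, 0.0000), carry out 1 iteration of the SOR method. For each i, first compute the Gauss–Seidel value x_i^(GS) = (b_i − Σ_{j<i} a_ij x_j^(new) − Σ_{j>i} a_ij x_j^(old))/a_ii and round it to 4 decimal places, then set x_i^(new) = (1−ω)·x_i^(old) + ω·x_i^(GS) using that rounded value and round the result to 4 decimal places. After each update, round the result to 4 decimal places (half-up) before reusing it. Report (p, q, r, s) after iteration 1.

(0.2700, 0.4075, 0.6904, 0.4653)

Iteration 1:
  p: GS value = (5 - (-4)·0.0000 - (4)·0.0000 - (3)·0.0000) / (15) = 0.3333;  p ← (1−ω)·0.0000 + ω·0.3333 = 0.2700
  q: GS value = (6 - (-2)·0.2700 - (4)·0.0000 - (-4)·0.0000) / (13) = 0.5031;  q ← (1−ω)·0.0000 + ω·0.5031 = 0.4075
  r: GS value = (11 - (3)·0.2700 - (2)·0.4075 - (-2)·0.0000) / (11) = 0.8523;  r ← (1−ω)·0.0000 + ω·0.8523 = 0.6904
  s: GS value = (4 - (1)·0.2700 - (-1)·0.4075 - (1)·0.6904) / (6) = 0.5745;  s ← (1−ω)·0.0000 + ω·0.5745 = 0.4653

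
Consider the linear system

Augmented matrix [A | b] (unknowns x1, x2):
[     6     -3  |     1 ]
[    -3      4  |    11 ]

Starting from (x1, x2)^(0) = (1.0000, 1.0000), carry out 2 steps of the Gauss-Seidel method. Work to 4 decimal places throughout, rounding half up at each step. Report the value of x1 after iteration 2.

Iteration 1:
  x1 = (1 - (-3)·1.0000) / (6) = 0.6667
  x2 = (11 - (-3)·0.6667) / (4) = 3.2500
Iteration 2:
  x1 = (1 - (-3)·3.2500) / (6) = 1.7917
  x2 = (11 - (-3)·1.7917) / (4) = 4.0938

1.7917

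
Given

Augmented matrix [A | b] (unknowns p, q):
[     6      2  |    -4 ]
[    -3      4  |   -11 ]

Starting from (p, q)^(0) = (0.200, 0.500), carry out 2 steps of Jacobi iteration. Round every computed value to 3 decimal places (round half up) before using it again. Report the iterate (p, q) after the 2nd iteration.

(0.200, -3.375)

Iteration 1:
  p = (-4 - (2)·0.500) / (6) = -0.833
  q = (-11 - (-3)·0.200) / (4) = -2.600
Iteration 2:
  p = (-4 - (2)·-2.600) / (6) = 0.200
  q = (-11 - (-3)·-0.833) / (4) = -3.375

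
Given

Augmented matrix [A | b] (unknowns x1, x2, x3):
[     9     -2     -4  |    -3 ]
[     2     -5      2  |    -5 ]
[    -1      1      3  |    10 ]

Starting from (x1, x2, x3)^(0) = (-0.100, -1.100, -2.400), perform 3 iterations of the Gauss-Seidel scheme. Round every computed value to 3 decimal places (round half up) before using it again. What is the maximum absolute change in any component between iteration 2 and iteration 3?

Iteration 1:
  x1 = (-3 - (-2)·-1.100 - (-4)·-2.400) / (9) = -1.644
  x2 = (-5 - (2)·-1.644 - (2)·-2.400) / (-5) = -0.618
  x3 = (10 - (-1)·-1.644 - (1)·-0.618) / (3) = 2.991
Iteration 2:
  x1 = (-3 - (-2)·-0.618 - (-4)·2.991) / (9) = 0.859
  x2 = (-5 - (2)·0.859 - (2)·2.991) / (-5) = 2.540
  x3 = (10 - (-1)·0.859 - (1)·2.540) / (3) = 2.773
Iteration 3:
  x1 = (-3 - (-2)·2.540 - (-4)·2.773) / (9) = 1.464
  x2 = (-5 - (2)·1.464 - (2)·2.773) / (-5) = 2.695
  x3 = (10 - (-1)·1.464 - (1)·2.695) / (3) = 2.923
Change: (0.605, 0.155, 0.150) → max |·| = 0.605

0.605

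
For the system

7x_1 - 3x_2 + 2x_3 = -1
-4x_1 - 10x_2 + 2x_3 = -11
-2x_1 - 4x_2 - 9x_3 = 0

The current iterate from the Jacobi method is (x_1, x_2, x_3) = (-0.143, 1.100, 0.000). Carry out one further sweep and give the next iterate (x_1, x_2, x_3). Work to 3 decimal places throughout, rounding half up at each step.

One sweep:
  x_1 = (-1 - (-3)·1.100 - (2)·0.000) / (7) = 0.329
  x_2 = (-11 - (-4)·-0.143 - (2)·0.000) / (-10) = 1.157
  x_3 = (0 - (-2)·-0.143 - (-4)·1.100) / (-9) = -0.457

(0.329, 1.157, -0.457)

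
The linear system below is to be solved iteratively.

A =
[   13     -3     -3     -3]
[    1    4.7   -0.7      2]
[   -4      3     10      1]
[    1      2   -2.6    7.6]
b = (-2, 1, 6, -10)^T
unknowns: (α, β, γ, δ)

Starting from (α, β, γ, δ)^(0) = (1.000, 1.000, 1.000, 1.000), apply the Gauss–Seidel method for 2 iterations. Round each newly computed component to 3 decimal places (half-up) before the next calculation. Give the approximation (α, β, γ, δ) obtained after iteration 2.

(-0.266, 0.842, 0.349, -1.383)

Iteration 1:
  α = (-2 - (-3)·1.000 - (-3)·1.000 - (-3)·1.000) / (13) = 0.538
  β = (1 - (1)·0.538 - (-0.7)·1.000 - (2)·1.000) / (4.7) = -0.178
  γ = (6 - (-4)·0.538 - (3)·-0.178 - (1)·1.000) / (10) = 0.769
  δ = (-10 - (1)·0.538 - (2)·-0.178 - (-2.6)·0.769) / (7.6) = -1.077
Iteration 2:
  α = (-2 - (-3)·-0.178 - (-3)·0.769 - (-3)·-1.077) / (13) = -0.266
  β = (1 - (1)·-0.266 - (-0.7)·0.769 - (2)·-1.077) / (4.7) = 0.842
  γ = (6 - (-4)·-0.266 - (3)·0.842 - (1)·-1.077) / (10) = 0.349
  δ = (-10 - (1)·-0.266 - (2)·0.842 - (-2.6)·0.349) / (7.6) = -1.383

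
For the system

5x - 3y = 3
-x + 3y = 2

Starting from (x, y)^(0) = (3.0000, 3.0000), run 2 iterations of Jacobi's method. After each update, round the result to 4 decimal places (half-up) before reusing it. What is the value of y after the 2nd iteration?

1.4667

Iteration 1:
  x = (3 - (-3)·3.0000) / (5) = 2.4000
  y = (2 - (-1)·3.0000) / (3) = 1.6667
Iteration 2:
  x = (3 - (-3)·1.6667) / (5) = 1.6000
  y = (2 - (-1)·2.4000) / (3) = 1.4667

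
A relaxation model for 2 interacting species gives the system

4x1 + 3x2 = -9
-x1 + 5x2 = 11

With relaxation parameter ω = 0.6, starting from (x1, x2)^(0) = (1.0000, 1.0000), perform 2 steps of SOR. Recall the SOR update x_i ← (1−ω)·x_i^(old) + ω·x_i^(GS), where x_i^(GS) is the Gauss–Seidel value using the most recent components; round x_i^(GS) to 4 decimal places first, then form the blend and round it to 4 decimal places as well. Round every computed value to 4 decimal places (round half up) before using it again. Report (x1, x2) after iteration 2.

(-2.6084, 1.6278)

Iteration 1:
  x1: GS value = (-9 - (3)·1.0000) / (4) = -3.0000;  x1 ← (1−ω)·1.0000 + ω·-3.0000 = -1.4000
  x2: GS value = (11 - (-1)·-1.4000) / (5) = 1.9200;  x2 ← (1−ω)·1.0000 + ω·1.9200 = 1.5520
Iteration 2:
  x1: GS value = (-9 - (3)·1.5520) / (4) = -3.4140;  x1 ← (1−ω)·-1.4000 + ω·-3.4140 = -2.6084
  x2: GS value = (11 - (-1)·-2.6084) / (5) = 1.6783;  x2 ← (1−ω)·1.5520 + ω·1.6783 = 1.6278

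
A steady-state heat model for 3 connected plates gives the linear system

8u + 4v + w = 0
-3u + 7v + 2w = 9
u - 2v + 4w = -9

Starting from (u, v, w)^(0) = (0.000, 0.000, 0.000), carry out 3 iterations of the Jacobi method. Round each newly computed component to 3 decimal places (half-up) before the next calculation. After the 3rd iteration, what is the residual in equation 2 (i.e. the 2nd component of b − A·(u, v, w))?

Iteration 1:
  u = (0 - (4)·0.000 - (1)·0.000) / (8) = 0.000
  v = (9 - (-3)·0.000 - (2)·0.000) / (7) = 1.286
  w = (-9 - (1)·0.000 - (-2)·0.000) / (4) = -2.250
Iteration 2:
  u = (0 - (4)·1.286 - (1)·-2.250) / (8) = -0.362
  v = (9 - (-3)·0.000 - (2)·-2.250) / (7) = 1.929
  w = (-9 - (1)·0.000 - (-2)·1.286) / (4) = -1.607
Iteration 3:
  u = (0 - (4)·1.929 - (1)·-1.607) / (8) = -0.764
  v = (9 - (-3)·-0.362 - (2)·-1.607) / (7) = 1.590
  w = (-9 - (1)·-0.362 - (-2)·1.929) / (4) = -1.195
Residual b − A·x = (0.947, -2.032, -0.276)

-2.032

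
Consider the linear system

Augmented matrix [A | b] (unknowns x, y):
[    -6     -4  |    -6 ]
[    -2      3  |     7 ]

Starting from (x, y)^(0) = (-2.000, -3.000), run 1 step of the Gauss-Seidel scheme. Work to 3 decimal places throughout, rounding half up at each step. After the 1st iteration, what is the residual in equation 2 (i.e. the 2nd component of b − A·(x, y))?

Iteration 1:
  x = (-6 - (-4)·-3.000) / (-6) = 3.000
  y = (7 - (-2)·3.000) / (3) = 4.333
Residual b − A·x = (29.332, 0.001)

0.001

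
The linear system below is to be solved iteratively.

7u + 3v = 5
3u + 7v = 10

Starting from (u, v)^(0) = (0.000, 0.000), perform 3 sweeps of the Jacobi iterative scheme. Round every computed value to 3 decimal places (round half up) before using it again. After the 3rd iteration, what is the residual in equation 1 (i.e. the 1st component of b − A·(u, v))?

Iteration 1:
  u = (5 - (3)·0.000) / (7) = 0.714
  v = (10 - (3)·0.000) / (7) = 1.429
Iteration 2:
  u = (5 - (3)·1.429) / (7) = 0.102
  v = (10 - (3)·0.714) / (7) = 1.123
Iteration 3:
  u = (5 - (3)·1.123) / (7) = 0.233
  v = (10 - (3)·0.102) / (7) = 1.385
Residual b − A·x = (-0.786, -0.394)

-0.786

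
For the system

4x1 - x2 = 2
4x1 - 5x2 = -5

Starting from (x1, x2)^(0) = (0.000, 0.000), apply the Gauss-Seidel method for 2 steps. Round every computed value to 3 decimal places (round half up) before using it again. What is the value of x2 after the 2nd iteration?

Iteration 1:
  x1 = (2 - (-1)·0.000) / (4) = 0.500
  x2 = (-5 - (4)·0.500) / (-5) = 1.400
Iteration 2:
  x1 = (2 - (-1)·1.400) / (4) = 0.850
  x2 = (-5 - (4)·0.850) / (-5) = 1.680

1.680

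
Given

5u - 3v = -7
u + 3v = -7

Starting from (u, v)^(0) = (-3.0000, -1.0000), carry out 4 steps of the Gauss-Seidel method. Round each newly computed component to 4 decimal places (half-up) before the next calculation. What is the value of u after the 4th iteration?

-2.3360

Iteration 1:
  u = (-7 - (-3)·-1.0000) / (5) = -2.0000
  v = (-7 - (1)·-2.0000) / (3) = -1.6667
Iteration 2:
  u = (-7 - (-3)·-1.6667) / (5) = -2.4000
  v = (-7 - (1)·-2.4000) / (3) = -1.5333
Iteration 3:
  u = (-7 - (-3)·-1.5333) / (5) = -2.3200
  v = (-7 - (1)·-2.3200) / (3) = -1.5600
Iteration 4:
  u = (-7 - (-3)·-1.5600) / (5) = -2.3360
  v = (-7 - (1)·-2.3360) / (3) = -1.5547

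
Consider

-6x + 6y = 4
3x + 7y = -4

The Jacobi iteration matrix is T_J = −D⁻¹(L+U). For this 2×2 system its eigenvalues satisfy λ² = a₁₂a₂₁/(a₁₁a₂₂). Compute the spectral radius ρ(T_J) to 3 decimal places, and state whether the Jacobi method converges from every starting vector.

a₁₂a₂₁/(a₁₁a₂₂) = (6)·(3) / ((-6)·(7)) = -0.428571
ρ = √|-0.428571| = √0.428571 = 0.655
ρ < 1, so Jacobi converges

0.655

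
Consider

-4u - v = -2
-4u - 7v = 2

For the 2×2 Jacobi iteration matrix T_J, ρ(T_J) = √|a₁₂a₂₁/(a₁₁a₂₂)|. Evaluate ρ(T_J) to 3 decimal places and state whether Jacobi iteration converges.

a₁₂a₂₁/(a₁₁a₂₂) = (-1)·(-4) / ((-4)·(-7)) = 0.142857
ρ = √|0.142857| = √0.142857 = 0.378
ρ < 1, so Jacobi converges

0.378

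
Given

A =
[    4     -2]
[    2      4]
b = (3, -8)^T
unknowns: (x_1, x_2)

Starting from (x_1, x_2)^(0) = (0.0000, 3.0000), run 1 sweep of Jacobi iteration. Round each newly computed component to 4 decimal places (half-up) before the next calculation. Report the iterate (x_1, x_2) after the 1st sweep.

Iteration 1:
  x_1 = (3 - (-2)·3.0000) / (4) = 2.2500
  x_2 = (-8 - (2)·0.0000) / (4) = -2.0000

(2.2500, -2.0000)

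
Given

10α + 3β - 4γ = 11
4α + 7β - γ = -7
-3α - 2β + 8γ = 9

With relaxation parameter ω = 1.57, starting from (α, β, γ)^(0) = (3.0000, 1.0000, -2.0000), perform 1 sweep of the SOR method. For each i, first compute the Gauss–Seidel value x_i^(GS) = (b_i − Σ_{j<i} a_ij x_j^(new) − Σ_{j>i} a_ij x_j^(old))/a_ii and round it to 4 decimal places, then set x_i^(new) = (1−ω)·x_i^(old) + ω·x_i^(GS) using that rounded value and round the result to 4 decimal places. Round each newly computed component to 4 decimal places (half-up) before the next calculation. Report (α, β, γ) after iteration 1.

(-1.7100, -1.0545, 1.4856)

Iteration 1:
  α: GS value = (11 - (3)·1.0000 - (-4)·-2.0000) / (10) = 0.0000;  α ← (1−ω)·3.0000 + ω·0.0000 = -1.7100
  β: GS value = (-7 - (4)·-1.7100 - (-1)·-2.0000) / (7) = -0.3086;  β ← (1−ω)·1.0000 + ω·-0.3086 = -1.0545
  γ: GS value = (9 - (-3)·-1.7100 - (-2)·-1.0545) / (8) = 0.2201;  γ ← (1−ω)·-2.0000 + ω·0.2201 = 1.4856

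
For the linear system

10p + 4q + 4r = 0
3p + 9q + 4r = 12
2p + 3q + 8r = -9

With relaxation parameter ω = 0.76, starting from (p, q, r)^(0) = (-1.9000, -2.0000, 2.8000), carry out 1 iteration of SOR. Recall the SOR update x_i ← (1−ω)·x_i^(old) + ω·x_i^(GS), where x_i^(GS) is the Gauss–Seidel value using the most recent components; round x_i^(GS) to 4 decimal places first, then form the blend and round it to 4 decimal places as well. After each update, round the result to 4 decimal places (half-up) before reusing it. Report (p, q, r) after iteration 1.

Iteration 1:
  p: GS value = (0 - (4)·-2.0000 - (4)·2.8000) / (10) = -0.3200;  p ← (1−ω)·-1.9000 + ω·-0.3200 = -0.6992
  q: GS value = (12 - (3)·-0.6992 - (4)·2.8000) / (9) = 0.3220;  q ← (1−ω)·-2.0000 + ω·0.3220 = -0.2353
  r: GS value = (-9 - (2)·-0.6992 - (3)·-0.2353) / (8) = -0.8620;  r ← (1−ω)·2.8000 + ω·-0.8620 = 0.0169

(-0.6992, -0.2353, 0.0169)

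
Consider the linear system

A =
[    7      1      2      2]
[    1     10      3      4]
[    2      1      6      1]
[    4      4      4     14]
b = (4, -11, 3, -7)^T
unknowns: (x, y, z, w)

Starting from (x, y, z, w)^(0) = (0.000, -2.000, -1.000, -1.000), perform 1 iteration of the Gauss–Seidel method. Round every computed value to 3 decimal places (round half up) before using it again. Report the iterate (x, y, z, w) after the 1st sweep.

Iteration 1:
  x = (4 - (1)·-2.000 - (2)·-1.000 - (2)·-1.000) / (7) = 1.429
  y = (-11 - (1)·1.429 - (3)·-1.000 - (4)·-1.000) / (10) = -0.543
  z = (3 - (2)·1.429 - (1)·-0.543 - (1)·-1.000) / (6) = 0.281
  w = (-7 - (4)·1.429 - (4)·-0.543 - (4)·0.281) / (14) = -0.833

(1.429, -0.543, 0.281, -0.833)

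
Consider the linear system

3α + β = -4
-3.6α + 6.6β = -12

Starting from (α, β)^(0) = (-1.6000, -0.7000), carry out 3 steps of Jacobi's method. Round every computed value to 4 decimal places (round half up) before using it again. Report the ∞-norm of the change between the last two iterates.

0.3620

Iteration 1:
  α = (-4 - (1)·-0.7000) / (3) = -1.1000
  β = (-12 - (-3.6)·-1.6000) / (6.6) = -2.6909
Iteration 2:
  α = (-4 - (1)·-2.6909) / (3) = -0.4364
  β = (-12 - (-3.6)·-1.1000) / (6.6) = -2.4182
Iteration 3:
  α = (-4 - (1)·-2.4182) / (3) = -0.5273
  β = (-12 - (-3.6)·-0.4364) / (6.6) = -2.0562
Change: (-0.0909, 0.3620) → max |·| = 0.3620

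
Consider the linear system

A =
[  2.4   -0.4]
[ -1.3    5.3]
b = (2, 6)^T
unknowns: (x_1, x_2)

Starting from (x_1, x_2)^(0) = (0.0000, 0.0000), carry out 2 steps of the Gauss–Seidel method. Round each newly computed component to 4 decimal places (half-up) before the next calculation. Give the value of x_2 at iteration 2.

1.3911

Iteration 1:
  x_1 = (2 - (-0.4)·0.0000) / (2.4) = 0.8333
  x_2 = (6 - (-1.3)·0.8333) / (5.3) = 1.3365
Iteration 2:
  x_1 = (2 - (-0.4)·1.3365) / (2.4) = 1.0561
  x_2 = (6 - (-1.3)·1.0561) / (5.3) = 1.3911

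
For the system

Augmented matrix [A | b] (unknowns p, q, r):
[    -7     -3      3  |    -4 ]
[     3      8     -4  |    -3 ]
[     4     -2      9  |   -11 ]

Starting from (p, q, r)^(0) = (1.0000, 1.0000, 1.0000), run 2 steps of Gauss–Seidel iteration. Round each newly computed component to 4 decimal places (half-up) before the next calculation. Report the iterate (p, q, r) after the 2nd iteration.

(-0.0314, -1.1112, -1.4552)

Iteration 1:
  p = (-4 - (-3)·1.0000 - (3)·1.0000) / (-7) = 0.5714
  q = (-3 - (3)·0.5714 - (-4)·1.0000) / (8) = -0.0893
  r = (-11 - (4)·0.5714 - (-2)·-0.0893) / (9) = -1.4960
Iteration 2:
  p = (-4 - (-3)·-0.0893 - (3)·-1.4960) / (-7) = -0.0314
  q = (-3 - (3)·-0.0314 - (-4)·-1.4960) / (8) = -1.1112
  r = (-11 - (4)·-0.0314 - (-2)·-1.1112) / (9) = -1.4552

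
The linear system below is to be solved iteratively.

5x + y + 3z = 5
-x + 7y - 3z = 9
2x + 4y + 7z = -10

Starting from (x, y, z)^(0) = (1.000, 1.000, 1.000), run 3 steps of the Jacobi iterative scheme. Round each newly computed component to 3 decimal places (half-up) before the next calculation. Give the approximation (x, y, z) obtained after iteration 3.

(2.461, 0.480, -2.191)

Iteration 1:
  x = (5 - (1)·1.000 - (3)·1.000) / (5) = 0.200
  y = (9 - (-1)·1.000 - (-3)·1.000) / (7) = 1.857
  z = (-10 - (2)·1.000 - (4)·1.000) / (7) = -2.286
Iteration 2:
  x = (5 - (1)·1.857 - (3)·-2.286) / (5) = 2.000
  y = (9 - (-1)·0.200 - (-3)·-2.286) / (7) = 0.335
  z = (-10 - (2)·0.200 - (4)·1.857) / (7) = -2.547
Iteration 3:
  x = (5 - (1)·0.335 - (3)·-2.547) / (5) = 2.461
  y = (9 - (-1)·2.000 - (-3)·-2.547) / (7) = 0.480
  z = (-10 - (2)·2.000 - (4)·0.335) / (7) = -2.191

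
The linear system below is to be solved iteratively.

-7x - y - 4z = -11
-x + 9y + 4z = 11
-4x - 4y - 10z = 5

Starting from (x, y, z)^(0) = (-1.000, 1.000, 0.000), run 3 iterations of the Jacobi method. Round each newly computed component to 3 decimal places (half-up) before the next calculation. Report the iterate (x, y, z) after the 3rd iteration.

Iteration 1:
  x = (-11 - (-1)·1.000 - (-4)·0.000) / (-7) = 1.429
  y = (11 - (-1)·-1.000 - (4)·0.000) / (9) = 1.111
  z = (5 - (-4)·-1.000 - (-4)·1.000) / (-10) = -0.500
Iteration 2:
  x = (-11 - (-1)·1.111 - (-4)·-0.500) / (-7) = 1.698
  y = (11 - (-1)·1.429 - (4)·-0.500) / (9) = 1.603
  z = (5 - (-4)·1.429 - (-4)·1.111) / (-10) = -1.516
Iteration 3:
  x = (-11 - (-1)·1.603 - (-4)·-1.516) / (-7) = 2.209
  y = (11 - (-1)·1.698 - (4)·-1.516) / (9) = 2.085
  z = (5 - (-4)·1.698 - (-4)·1.603) / (-10) = -1.820

(2.209, 2.085, -1.820)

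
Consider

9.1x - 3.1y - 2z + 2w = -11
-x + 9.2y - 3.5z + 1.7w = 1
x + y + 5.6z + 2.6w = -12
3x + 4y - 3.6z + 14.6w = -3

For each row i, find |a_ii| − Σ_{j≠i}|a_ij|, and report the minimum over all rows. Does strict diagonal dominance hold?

row 1: |9.1| − (3.1+2+2) = 2
row 2: |9.2| − (1+3.5+1.7) = 3
row 3: |5.6| − (1+1+2.6) = 1
row 4: |14.6| − (3+4+3.6) = 4
minimum over rows = 1 → strictly diagonally dominant (convergence guaranteed)

1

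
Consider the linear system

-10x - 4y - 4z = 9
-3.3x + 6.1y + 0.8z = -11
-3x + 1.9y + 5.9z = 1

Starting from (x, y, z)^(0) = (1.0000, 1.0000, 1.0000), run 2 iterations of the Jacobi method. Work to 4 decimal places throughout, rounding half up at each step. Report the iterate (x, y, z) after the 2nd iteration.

Iteration 1:
  x = (9 - (-4)·1.0000 - (-4)·1.0000) / (-10) = -1.7000
  y = (-11 - (-3.3)·1.0000 - (0.8)·1.0000) / (6.1) = -1.3934
  z = (1 - (-3)·1.0000 - (1.9)·1.0000) / (5.9) = 0.3559
Iteration 2:
  x = (9 - (-4)·-1.3934 - (-4)·0.3559) / (-10) = -0.4850
  y = (-11 - (-3.3)·-1.7000 - (0.8)·0.3559) / (6.1) = -2.7696
  z = (1 - (-3)·-1.7000 - (1.9)·-1.3934) / (5.9) = -0.2462

(-0.4850, -2.7696, -0.2462)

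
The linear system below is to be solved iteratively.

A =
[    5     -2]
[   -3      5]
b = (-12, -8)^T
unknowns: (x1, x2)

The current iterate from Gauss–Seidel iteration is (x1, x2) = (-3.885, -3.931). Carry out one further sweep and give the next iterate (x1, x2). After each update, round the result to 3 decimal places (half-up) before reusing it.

One sweep:
  x1 = (-12 - (-2)·-3.931) / (5) = -3.972
  x2 = (-8 - (-3)·-3.972) / (5) = -3.983

(-3.972, -3.983)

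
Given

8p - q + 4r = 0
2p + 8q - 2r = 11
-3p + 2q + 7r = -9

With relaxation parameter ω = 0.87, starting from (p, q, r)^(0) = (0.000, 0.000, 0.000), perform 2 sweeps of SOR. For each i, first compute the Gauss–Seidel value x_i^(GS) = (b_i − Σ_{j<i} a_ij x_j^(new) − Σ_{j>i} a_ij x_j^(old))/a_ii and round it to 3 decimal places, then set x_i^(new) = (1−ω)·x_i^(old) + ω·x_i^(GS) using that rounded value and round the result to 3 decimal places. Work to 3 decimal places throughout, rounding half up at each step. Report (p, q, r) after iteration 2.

Iteration 1:
  p: GS value = (0 - (-1)·0.000 - (4)·0.000) / (8) = 0.000;  p ← (1−ω)·0.000 + ω·0.000 = 0.000
  q: GS value = (11 - (2)·0.000 - (-2)·0.000) / (8) = 1.375;  q ← (1−ω)·0.000 + ω·1.375 = 1.196
  r: GS value = (-9 - (-3)·0.000 - (2)·1.196) / (7) = -1.627;  r ← (1−ω)·0.000 + ω·-1.627 = -1.415
Iteration 2:
  p: GS value = (0 - (-1)·1.196 - (4)·-1.415) / (8) = 0.857;  p ← (1−ω)·0.000 + ω·0.857 = 0.746
  q: GS value = (11 - (2)·0.746 - (-2)·-1.415) / (8) = 0.835;  q ← (1−ω)·1.196 + ω·0.835 = 0.882
  r: GS value = (-9 - (-3)·0.746 - (2)·0.882) / (7) = -1.218;  r ← (1−ω)·-1.415 + ω·-1.218 = -1.244

(0.746, 0.882, -1.244)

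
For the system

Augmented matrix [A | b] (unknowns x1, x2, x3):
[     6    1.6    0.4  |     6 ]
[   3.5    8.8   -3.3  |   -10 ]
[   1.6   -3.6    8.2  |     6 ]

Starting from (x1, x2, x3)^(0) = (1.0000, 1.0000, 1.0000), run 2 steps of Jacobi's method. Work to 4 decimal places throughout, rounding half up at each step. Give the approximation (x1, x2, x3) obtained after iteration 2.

Iteration 1:
  x1 = (6 - (1.6)·1.0000 - (0.4)·1.0000) / (6) = 0.6667
  x2 = (-10 - (3.5)·1.0000 - (-3.3)·1.0000) / (8.8) = -1.1591
  x3 = (6 - (1.6)·1.0000 - (-3.6)·1.0000) / (8.2) = 0.9756
Iteration 2:
  x1 = (6 - (1.6)·-1.1591 - (0.4)·0.9756) / (6) = 1.2441
  x2 = (-10 - (3.5)·0.6667 - (-3.3)·0.9756) / (8.8) = -1.0357
  x3 = (6 - (1.6)·0.6667 - (-3.6)·-1.1591) / (8.2) = 0.0927

(1.2441, -1.0357, 0.0927)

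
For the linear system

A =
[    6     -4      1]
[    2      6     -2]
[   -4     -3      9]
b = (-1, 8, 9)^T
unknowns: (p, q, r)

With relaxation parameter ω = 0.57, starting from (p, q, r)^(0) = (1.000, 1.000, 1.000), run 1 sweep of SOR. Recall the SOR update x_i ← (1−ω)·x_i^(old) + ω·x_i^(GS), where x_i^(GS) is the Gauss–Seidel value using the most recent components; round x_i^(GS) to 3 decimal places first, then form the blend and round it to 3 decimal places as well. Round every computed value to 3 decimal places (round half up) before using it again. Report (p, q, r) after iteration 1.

Iteration 1:
  p: GS value = (-1 - (-4)·1.000 - (1)·1.000) / (6) = 0.333;  p ← (1−ω)·1.000 + ω·0.333 = 0.620
  q: GS value = (8 - (2)·0.620 - (-2)·1.000) / (6) = 1.460;  q ← (1−ω)·1.000 + ω·1.460 = 1.262
  r: GS value = (9 - (-4)·0.620 - (-3)·1.262) / (9) = 1.696;  r ← (1−ω)·1.000 + ω·1.696 = 1.397

(0.620, 1.262, 1.397)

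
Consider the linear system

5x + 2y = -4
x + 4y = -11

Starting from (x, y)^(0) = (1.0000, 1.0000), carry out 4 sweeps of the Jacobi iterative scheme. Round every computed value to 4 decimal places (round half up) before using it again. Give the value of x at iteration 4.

Iteration 1:
  x = (-4 - (2)·1.0000) / (5) = -1.2000
  y = (-11 - (1)·1.0000) / (4) = -3.0000
Iteration 2:
  x = (-4 - (2)·-3.0000) / (5) = 0.4000
  y = (-11 - (1)·-1.2000) / (4) = -2.4500
Iteration 3:
  x = (-4 - (2)·-2.4500) / (5) = 0.1800
  y = (-11 - (1)·0.4000) / (4) = -2.8500
Iteration 4:
  x = (-4 - (2)·-2.8500) / (5) = 0.3400
  y = (-11 - (1)·0.1800) / (4) = -2.7950

0.3400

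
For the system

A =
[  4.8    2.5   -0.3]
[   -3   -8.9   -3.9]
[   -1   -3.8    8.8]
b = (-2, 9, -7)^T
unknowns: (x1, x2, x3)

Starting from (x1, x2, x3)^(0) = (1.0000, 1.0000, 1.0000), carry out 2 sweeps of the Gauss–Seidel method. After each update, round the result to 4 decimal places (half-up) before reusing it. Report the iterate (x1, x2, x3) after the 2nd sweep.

Iteration 1:
  x1 = (-2 - (2.5)·1.0000 - (-0.3)·1.0000) / (4.8) = -0.8750
  x2 = (9 - (-3)·-0.8750 - (-3.9)·1.0000) / (-8.9) = -1.1545
  x3 = (-7 - (-1)·-0.8750 - (-3.8)·-1.1545) / (8.8) = -1.3934
Iteration 2:
  x1 = (-2 - (2.5)·-1.1545 - (-0.3)·-1.3934) / (4.8) = 0.0975
  x2 = (9 - (-3)·0.0975 - (-3.9)·-1.3934) / (-8.9) = -0.4335
  x3 = (-7 - (-1)·0.0975 - (-3.8)·-0.4335) / (8.8) = -0.9716

(0.0975, -0.4335, -0.9716)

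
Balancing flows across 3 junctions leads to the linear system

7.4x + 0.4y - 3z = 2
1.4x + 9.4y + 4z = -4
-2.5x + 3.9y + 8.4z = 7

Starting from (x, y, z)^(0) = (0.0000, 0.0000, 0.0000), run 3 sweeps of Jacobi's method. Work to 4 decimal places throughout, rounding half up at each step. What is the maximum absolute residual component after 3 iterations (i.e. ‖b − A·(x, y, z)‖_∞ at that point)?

1.3510

Iteration 1:
  x = (2 - (0.4)·0.0000 - (-3)·0.0000) / (7.4) = 0.2703
  y = (-4 - (1.4)·0.0000 - (4)·0.0000) / (9.4) = -0.4255
  z = (7 - (-2.5)·0.0000 - (3.9)·0.0000) / (8.4) = 0.8333
Iteration 2:
  x = (2 - (0.4)·-0.4255 - (-3)·0.8333) / (7.4) = 0.6311
  y = (-4 - (1.4)·0.2703 - (4)·0.8333) / (9.4) = -0.8204
  z = (7 - (-2.5)·0.2703 - (3.9)·-0.4255) / (8.4) = 1.1113
Iteration 3:
  x = (2 - (0.4)·-0.8204 - (-3)·1.1113) / (7.4) = 0.7651
  y = (-4 - (1.4)·0.6311 - (4)·1.1113) / (9.4) = -0.9924
  z = (7 - (-2.5)·0.6311 - (3.9)·-0.8204) / (8.4) = 1.4021
Residual b − A·x = (0.9415, -1.3510, 1.0055); ∞-norm = 1.3510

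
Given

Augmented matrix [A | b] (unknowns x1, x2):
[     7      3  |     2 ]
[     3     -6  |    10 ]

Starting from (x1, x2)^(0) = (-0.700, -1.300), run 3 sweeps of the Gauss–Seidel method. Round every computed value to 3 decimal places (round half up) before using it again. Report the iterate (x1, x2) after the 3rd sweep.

(0.824, -1.255)

Iteration 1:
  x1 = (2 - (3)·-1.300) / (7) = 0.843
  x2 = (10 - (3)·0.843) / (-6) = -1.245
Iteration 2:
  x1 = (2 - (3)·-1.245) / (7) = 0.819
  x2 = (10 - (3)·0.819) / (-6) = -1.257
Iteration 3:
  x1 = (2 - (3)·-1.257) / (7) = 0.824
  x2 = (10 - (3)·0.824) / (-6) = -1.255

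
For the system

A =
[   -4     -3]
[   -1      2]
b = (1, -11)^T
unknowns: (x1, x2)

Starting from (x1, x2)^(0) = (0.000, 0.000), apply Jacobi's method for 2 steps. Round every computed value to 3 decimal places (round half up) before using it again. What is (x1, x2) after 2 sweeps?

(3.875, -5.625)

Iteration 1:
  x1 = (1 - (-3)·0.000) / (-4) = -0.250
  x2 = (-11 - (-1)·0.000) / (2) = -5.500
Iteration 2:
  x1 = (1 - (-3)·-5.500) / (-4) = 3.875
  x2 = (-11 - (-1)·-0.250) / (2) = -5.625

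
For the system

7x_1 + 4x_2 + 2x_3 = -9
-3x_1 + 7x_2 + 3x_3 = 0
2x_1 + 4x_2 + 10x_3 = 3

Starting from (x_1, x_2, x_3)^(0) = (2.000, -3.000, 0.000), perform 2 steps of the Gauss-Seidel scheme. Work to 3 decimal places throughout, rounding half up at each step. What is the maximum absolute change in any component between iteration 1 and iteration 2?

Iteration 1:
  x_1 = (-9 - (4)·-3.000 - (2)·0.000) / (7) = 0.429
  x_2 = (0 - (-3)·0.429 - (3)·0.000) / (7) = 0.184
  x_3 = (3 - (2)·0.429 - (4)·0.184) / (10) = 0.141
Iteration 2:
  x_1 = (-9 - (4)·0.184 - (2)·0.141) / (7) = -1.431
  x_2 = (0 - (-3)·-1.431 - (3)·0.141) / (7) = -0.674
  x_3 = (3 - (2)·-1.431 - (4)·-0.674) / (10) = 0.856
Change: (-1.860, -0.858, 0.715) → max |·| = 1.860

1.860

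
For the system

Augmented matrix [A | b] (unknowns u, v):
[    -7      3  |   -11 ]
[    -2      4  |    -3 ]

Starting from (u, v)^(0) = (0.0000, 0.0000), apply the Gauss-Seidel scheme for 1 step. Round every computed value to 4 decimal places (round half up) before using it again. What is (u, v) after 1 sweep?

(1.5714, 0.0357)

Iteration 1:
  u = (-11 - (3)·0.0000) / (-7) = 1.5714
  v = (-3 - (-2)·1.5714) / (4) = 0.0357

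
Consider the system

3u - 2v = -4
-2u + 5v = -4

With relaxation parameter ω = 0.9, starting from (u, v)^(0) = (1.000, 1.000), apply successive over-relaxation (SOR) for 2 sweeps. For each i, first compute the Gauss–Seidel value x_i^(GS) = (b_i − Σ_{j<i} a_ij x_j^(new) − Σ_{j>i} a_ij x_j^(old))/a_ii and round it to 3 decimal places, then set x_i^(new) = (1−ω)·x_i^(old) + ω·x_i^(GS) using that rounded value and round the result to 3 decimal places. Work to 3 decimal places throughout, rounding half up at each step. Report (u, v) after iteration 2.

Iteration 1:
  u: GS value = (-4 - (-2)·1.000) / (3) = -0.667;  u ← (1−ω)·1.000 + ω·-0.667 = -0.500
  v: GS value = (-4 - (-2)·-0.500) / (5) = -1.000;  v ← (1−ω)·1.000 + ω·-1.000 = -0.800
Iteration 2:
  u: GS value = (-4 - (-2)·-0.800) / (3) = -1.867;  u ← (1−ω)·-0.500 + ω·-1.867 = -1.730
  v: GS value = (-4 - (-2)·-1.730) / (5) = -1.492;  v ← (1−ω)·-0.800 + ω·-1.492 = -1.423

(-1.730, -1.423)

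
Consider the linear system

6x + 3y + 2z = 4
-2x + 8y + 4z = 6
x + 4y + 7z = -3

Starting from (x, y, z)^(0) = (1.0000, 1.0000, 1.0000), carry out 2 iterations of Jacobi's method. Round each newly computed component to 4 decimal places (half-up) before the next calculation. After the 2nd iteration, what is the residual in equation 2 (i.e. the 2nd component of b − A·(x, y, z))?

Iteration 1:
  x = (4 - (3)·1.0000 - (2)·1.0000) / (6) = -0.1667
  y = (6 - (-2)·1.0000 - (4)·1.0000) / (8) = 0.5000
  z = (-3 - (1)·1.0000 - (4)·1.0000) / (7) = -1.1429
Iteration 2:
  x = (4 - (3)·0.5000 - (2)·-1.1429) / (6) = 0.7976
  y = (6 - (-2)·-0.1667 - (4)·-1.1429) / (8) = 1.2798
  z = (-3 - (1)·-0.1667 - (4)·0.5000) / (7) = -0.6905
Residual b − A·x = (-3.2440, 0.1188, -4.0833)

0.1188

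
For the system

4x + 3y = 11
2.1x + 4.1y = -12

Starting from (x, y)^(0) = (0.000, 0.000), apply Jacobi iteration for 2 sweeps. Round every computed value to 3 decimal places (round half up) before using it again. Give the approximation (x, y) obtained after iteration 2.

Iteration 1:
  x = (11 - (3)·0.000) / (4) = 2.750
  y = (-12 - (2.1)·0.000) / (4.1) = -2.927
Iteration 2:
  x = (11 - (3)·-2.927) / (4) = 4.945
  y = (-12 - (2.1)·2.750) / (4.1) = -4.335

(4.945, -4.335)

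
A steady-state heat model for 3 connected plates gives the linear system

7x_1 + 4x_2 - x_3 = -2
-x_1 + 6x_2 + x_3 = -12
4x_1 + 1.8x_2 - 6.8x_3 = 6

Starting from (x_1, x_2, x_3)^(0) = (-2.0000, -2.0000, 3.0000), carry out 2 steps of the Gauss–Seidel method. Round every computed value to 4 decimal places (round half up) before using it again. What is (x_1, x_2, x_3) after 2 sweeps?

(0.9160, -1.7255, -0.8003)

Iteration 1:
  x_1 = (-2 - (4)·-2.0000 - (-1)·3.0000) / (7) = 1.2857
  x_2 = (-12 - (-1)·1.2857 - (1)·3.0000) / (6) = -2.2857
  x_3 = (6 - (4)·1.2857 - (1.8)·-2.2857) / (-6.8) = -0.7311
Iteration 2:
  x_1 = (-2 - (4)·-2.2857 - (-1)·-0.7311) / (7) = 0.9160
  x_2 = (-12 - (-1)·0.9160 - (1)·-0.7311) / (6) = -1.7255
  x_3 = (6 - (4)·0.9160 - (1.8)·-1.7255) / (-6.8) = -0.8003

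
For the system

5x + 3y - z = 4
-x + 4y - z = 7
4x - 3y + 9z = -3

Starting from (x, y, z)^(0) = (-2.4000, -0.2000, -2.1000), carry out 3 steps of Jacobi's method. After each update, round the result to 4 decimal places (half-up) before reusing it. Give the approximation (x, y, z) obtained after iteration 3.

Iteration 1:
  x = (4 - (3)·-0.2000 - (-1)·-2.1000) / (5) = 0.5000
  y = (7 - (-1)·-2.4000 - (-1)·-2.1000) / (4) = 0.6250
  z = (-3 - (4)·-2.4000 - (-3)·-0.2000) / (9) = 0.6667
Iteration 2:
  x = (4 - (3)·0.6250 - (-1)·0.6667) / (5) = 0.5583
  y = (7 - (-1)·0.5000 - (-1)·0.6667) / (4) = 2.0417
  z = (-3 - (4)·0.5000 - (-3)·0.6250) / (9) = -0.3472
Iteration 3:
  x = (4 - (3)·2.0417 - (-1)·-0.3472) / (5) = -0.4945
  y = (7 - (-1)·0.5583 - (-1)·-0.3472) / (4) = 1.8028
  z = (-3 - (4)·0.5583 - (-3)·2.0417) / (9) = 0.0991

(-0.4945, 1.8028, 0.0991)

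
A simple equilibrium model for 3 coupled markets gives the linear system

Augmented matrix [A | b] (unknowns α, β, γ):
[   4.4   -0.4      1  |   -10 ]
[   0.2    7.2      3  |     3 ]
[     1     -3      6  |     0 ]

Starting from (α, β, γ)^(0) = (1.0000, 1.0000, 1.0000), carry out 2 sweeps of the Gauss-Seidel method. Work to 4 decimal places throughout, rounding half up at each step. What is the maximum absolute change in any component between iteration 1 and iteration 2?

Iteration 1:
  α = (-10 - (-0.4)·1.0000 - (1)·1.0000) / (4.4) = -2.4091
  β = (3 - (0.2)·-2.4091 - (3)·1.0000) / (7.2) = 0.0669
  γ = (0 - (1)·-2.4091 - (-3)·0.0669) / (6) = 0.4350
Iteration 2:
  α = (-10 - (-0.4)·0.0669 - (1)·0.4350) / (4.4) = -2.3655
  β = (3 - (0.2)·-2.3655 - (3)·0.4350) / (7.2) = 0.3011
  γ = (0 - (1)·-2.3655 - (-3)·0.3011) / (6) = 0.5448
Change: (0.0436, 0.2342, 0.1098) → max |·| = 0.2342

0.2342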